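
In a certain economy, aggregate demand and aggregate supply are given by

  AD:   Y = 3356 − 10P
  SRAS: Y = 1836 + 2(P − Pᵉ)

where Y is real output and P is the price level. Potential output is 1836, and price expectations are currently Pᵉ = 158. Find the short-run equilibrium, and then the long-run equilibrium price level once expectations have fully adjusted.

Short run: with Pᵉ = 158, SRAS is Y = 1520 + 2P. Setting AD = SRAS gives 1836 = 12P, so P = 153 and Y = 3356 − 10·153 = 1826.
Output 1826 is below potential 1836, so over time expected prices fall and SRAS shifts right until Y returns to 1836.
Long run: Y = 1836 on the AD curve gives 1836 = 3356 − 10P, so P = 152.

Short run: P = 153, Y = 1826. Long run: P = 152.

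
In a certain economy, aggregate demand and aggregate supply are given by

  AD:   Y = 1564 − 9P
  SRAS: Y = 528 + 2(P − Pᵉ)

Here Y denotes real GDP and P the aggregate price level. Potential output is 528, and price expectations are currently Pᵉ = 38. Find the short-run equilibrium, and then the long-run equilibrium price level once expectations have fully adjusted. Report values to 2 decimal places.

Short run: with Pᵉ = 38, SRAS is Y = 452 + 2P. Setting AD = SRAS gives 1112 = 11P, so P = 101.09 and Y = 1564 − 9P = 654.18.
Output 654.18 is above potential 528, so over time expected prices rise and SRAS shifts left until Y returns to 528.
Long run: Y = 528 on the AD curve gives 528 = 1564 − 9P, so P = 115.11.

Short run: P = 101.09, Y = 654.18. Long run: P = 115.11.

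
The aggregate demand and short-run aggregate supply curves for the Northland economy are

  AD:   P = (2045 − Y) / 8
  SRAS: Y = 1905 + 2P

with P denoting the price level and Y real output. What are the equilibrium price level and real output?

P = 14, Y = 1933

Rearrange AD to Y = 2045 − 8P.
Set AD = SRAS: 2045 − 8P = 1905 + 2P, so 140 = 10P and P = 14.
Then Y = 2045 − 8·14 = 1933.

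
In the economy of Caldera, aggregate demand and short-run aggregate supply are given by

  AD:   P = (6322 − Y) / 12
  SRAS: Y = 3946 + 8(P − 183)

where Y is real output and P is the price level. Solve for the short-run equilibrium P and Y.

P = 192, Y = 4018

Write SRAS as Y = 3946 + 8P − 1464 = 2482 + 8P.
Rearrange AD to Y = 6322 − 12P.
Set AD = SRAS: 6322 − 12P = 2482 + 8P, so 3840 = 20P and P = 192.
Then Y = 6322 − 12·192 = 4018.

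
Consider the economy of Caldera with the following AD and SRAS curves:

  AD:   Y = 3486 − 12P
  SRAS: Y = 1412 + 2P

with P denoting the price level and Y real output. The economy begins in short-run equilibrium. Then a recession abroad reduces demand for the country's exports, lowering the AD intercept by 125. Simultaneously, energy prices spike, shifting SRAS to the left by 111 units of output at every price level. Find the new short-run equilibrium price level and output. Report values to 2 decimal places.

P = 147.14, Y = 1595.29

After both shocks: AD is Y = 3361 − 12P and SRAS is Y = 1301 + 2P.
Setting them equal: 2060 = 14P, so P = 147.14.
Substituting into AD, Y = 1595.29.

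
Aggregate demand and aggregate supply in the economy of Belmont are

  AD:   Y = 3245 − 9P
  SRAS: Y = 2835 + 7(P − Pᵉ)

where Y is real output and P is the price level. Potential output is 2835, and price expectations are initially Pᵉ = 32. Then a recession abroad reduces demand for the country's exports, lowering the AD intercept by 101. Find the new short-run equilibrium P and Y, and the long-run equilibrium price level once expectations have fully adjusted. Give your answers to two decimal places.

Short run: P = 33.31, Y = 2844.19. Long run: P = 34.33.

AD shifts left: new AD is Y = 3144 − 9P. With Pᵉ = 32, SRAS is Y = 2611 + 7P.
Short run: 3144 − 9P = 2611 + 7P gives 533 = 16P, so P = 33.31 and Y = 3144 − 9P = 2844.19.
Y = 2844.19 is above potential 2835; expectations adjust and SRAS shifts left until Y = 2835.
Long run: on the new AD curve, 2835 = 3144 − 9P gives P = 34.33.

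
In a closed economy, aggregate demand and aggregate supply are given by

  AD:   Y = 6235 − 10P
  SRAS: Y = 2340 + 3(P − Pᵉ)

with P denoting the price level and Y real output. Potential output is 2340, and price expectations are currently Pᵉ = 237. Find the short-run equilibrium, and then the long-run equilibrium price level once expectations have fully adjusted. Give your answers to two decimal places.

Short run: P = 354.31, Y = 2691.92. Long run: P = 389.50.

Short run: with Pᵉ = 237, SRAS is Y = 1629 + 3P. Setting AD = SRAS gives 4606 = 13P, so P = 354.31 and Y = 6235 − 10P = 2691.92.
Output 2691.92 is above potential 2340, so over time expected prices rise and SRAS shifts left until Y returns to 2340.
Long run: Y = 2340 on the AD curve gives 2340 = 6235 − 10P, so P = 389.50.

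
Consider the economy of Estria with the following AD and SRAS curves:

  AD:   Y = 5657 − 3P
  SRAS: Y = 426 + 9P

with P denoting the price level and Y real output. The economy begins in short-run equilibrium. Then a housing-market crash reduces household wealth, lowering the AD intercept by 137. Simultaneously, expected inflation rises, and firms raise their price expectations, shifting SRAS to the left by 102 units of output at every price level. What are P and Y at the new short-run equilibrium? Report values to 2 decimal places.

After both shocks: AD is Y = 5520 − 3P and SRAS is Y = 324 + 9P.
Setting them equal: 5196 = 12P, so P = 433.00.
Substituting into AD, Y = 4221.00.

P = 433.00, Y = 4221.00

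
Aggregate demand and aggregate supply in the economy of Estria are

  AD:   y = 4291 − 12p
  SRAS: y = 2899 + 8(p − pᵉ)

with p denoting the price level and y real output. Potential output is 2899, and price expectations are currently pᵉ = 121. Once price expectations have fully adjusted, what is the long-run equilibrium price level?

Long-run p = 116

Short run: with pᵉ = 121, SRAS is y = 1931 + 8p. Setting AD = SRAS gives 2360 = 20p, so p = 118 and y = 4291 − 12·118 = 2875.
Output 2875 is below potential 2899, so over time expected prices fall and SRAS shifts right until y returns to 2899.
Long run: y = 2899 on the AD curve gives 2899 = 4291 − 12p, so p = 116.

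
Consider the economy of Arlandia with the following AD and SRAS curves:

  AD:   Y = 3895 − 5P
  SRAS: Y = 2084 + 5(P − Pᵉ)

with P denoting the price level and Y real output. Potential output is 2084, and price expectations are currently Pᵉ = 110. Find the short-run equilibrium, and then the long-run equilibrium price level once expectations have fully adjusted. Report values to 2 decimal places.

Short run: with Pᵉ = 110, SRAS is Y = 1534 + 5P. Setting AD = SRAS gives 2361 = 10P, so P = 236.10 and Y = 3895 − 5P = 2714.50.
Output 2714.50 is above potential 2084, so over time expected prices rise and SRAS shifts left until Y returns to 2084.
Long run: Y = 2084 on the AD curve gives 2084 = 3895 − 5P, so P = 362.20.

Short run: P = 236.10, Y = 2714.50. Long run: P = 362.20.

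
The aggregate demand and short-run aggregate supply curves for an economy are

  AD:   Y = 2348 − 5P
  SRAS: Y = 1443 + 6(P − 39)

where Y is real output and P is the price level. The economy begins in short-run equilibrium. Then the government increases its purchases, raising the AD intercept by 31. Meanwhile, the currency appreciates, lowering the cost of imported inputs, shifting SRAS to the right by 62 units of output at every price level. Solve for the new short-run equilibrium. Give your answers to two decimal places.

After both shocks: AD is Y = 2379 − 5P and SRAS is Y = 1271 + 6P.
Setting them equal: 1108 = 11P, so P = 100.73.
Substituting into AD, Y = 1875.36.

P = 100.73, Y = 1875.36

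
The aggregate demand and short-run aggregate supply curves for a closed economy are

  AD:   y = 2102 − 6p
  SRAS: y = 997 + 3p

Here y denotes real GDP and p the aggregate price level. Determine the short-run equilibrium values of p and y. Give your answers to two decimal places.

Set AD = SRAS: 2102 − 6p = 997 + 3p, so 1105 = 9p and p = 122.78.
Substituting into AD, y = 2102 − 6p = 1365.33.

p = 122.78, y = 1365.33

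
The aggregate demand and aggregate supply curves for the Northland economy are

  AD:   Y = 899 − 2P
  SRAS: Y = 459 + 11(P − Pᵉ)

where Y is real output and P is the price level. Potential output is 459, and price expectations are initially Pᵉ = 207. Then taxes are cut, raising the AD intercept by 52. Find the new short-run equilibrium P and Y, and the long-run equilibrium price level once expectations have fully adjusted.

Short run: P = 213, Y = 525. Long run: P = 246.

AD shifts right: new AD is Y = 951 − 2P. With Pᵉ = 207, SRAS is Y = 11P − 1818.
Short run: 951 − 2P = 11P − 1818 gives 2769 = 13P, so P = 213 and Y = 951 − 2·213 = 525.
Y = 525 is above potential 459; expectations adjust and SRAS shifts left until Y = 459.
Long run: on the new AD curve, 459 = 951 − 2P gives P = 246.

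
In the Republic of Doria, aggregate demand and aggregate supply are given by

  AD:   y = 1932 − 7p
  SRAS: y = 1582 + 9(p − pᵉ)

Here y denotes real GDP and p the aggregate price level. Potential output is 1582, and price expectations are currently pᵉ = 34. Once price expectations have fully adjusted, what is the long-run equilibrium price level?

Short run: with pᵉ = 34, SRAS is y = 1276 + 9p. Setting AD = SRAS gives 656 = 16p, so p = 41 and y = 1932 − 7·41 = 1645.
Output 1645 is above potential 1582, so over time expected prices rise and SRAS shifts left until y returns to 1582.
Long run: y = 1582 on the AD curve gives 1582 = 1932 − 7p, so p = 50.

Long-run p = 50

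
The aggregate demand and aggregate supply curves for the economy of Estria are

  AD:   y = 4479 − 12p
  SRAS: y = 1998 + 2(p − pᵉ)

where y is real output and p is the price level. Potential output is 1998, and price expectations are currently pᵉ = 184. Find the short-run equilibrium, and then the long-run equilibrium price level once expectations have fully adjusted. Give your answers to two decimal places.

Short run: with pᵉ = 184, SRAS is y = 1630 + 2p. Setting AD = SRAS gives 2849 = 14p, so p = 203.50 and y = 4479 − 12p = 2037.00.
Output 2037.00 is above potential 1998, so over time expected prices rise and SRAS shifts left until y returns to 1998.
Long run: y = 1998 on the AD curve gives 1998 = 4479 − 12p, so p = 206.75.

Short run: p = 203.50, y = 2037.00. Long run: p = 206.75.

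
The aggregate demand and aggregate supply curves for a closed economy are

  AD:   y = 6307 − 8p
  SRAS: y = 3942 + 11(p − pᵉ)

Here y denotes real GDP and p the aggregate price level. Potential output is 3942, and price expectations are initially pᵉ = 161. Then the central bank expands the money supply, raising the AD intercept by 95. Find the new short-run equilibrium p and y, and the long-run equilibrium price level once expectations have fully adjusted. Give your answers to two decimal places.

Short run: p = 222.68, y = 4620.53. Long run: p = 307.50.

AD shifts right: new AD is y = 6402 − 8p. With pᵉ = 161, SRAS is y = 2171 + 11p.
Short run: 6402 − 8p = 2171 + 11p gives 4231 = 19p, so p = 222.68 and y = 6402 − 8p = 4620.53.
y = 4620.53 is above potential 3942; expectations adjust and SRAS shifts left until y = 3942.
Long run: on the new AD curve, 3942 = 6402 − 8p gives p = 307.50.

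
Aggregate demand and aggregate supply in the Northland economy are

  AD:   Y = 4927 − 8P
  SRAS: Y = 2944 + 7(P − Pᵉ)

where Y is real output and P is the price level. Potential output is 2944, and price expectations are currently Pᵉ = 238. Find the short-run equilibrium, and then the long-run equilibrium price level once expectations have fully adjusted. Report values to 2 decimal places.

Short run: P = 243.27, Y = 2980.87. Long run: P = 247.88.

Short run: with Pᵉ = 238, SRAS is Y = 1278 + 7P. Setting AD = SRAS gives 3649 = 15P, so P = 243.27 and Y = 4927 − 8P = 2980.87.
Output 2980.87 is above potential 2944, so over time expected prices rise and SRAS shifts left until Y returns to 2944.
Long run: Y = 2944 on the AD curve gives 2944 = 4927 − 8P, so P = 247.88.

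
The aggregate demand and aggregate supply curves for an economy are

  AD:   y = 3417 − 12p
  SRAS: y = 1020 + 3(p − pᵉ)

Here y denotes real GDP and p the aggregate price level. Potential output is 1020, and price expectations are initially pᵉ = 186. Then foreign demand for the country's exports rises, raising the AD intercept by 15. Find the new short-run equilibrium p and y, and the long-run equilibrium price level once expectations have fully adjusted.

Short run: p = 198, y = 1056. Long run: p = 201.

AD shifts right: new AD is y = 3432 − 12p. With pᵉ = 186, SRAS is y = 462 + 3p.
Short run: 3432 − 12p = 462 + 3p gives 2970 = 15p, so p = 198 and y = 3432 − 12·198 = 1056.
y = 1056 is above potential 1020; expectations adjust and SRAS shifts left until y = 1020.
Long run: on the new AD curve, 1020 = 3432 − 12p gives p = 201.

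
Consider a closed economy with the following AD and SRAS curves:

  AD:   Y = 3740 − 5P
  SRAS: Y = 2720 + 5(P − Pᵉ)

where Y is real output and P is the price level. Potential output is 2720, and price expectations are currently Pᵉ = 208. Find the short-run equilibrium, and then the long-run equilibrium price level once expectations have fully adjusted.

Short run: with Pᵉ = 208, SRAS is Y = 1680 + 5P. Setting AD = SRAS gives 2060 = 10P, so P = 206 and Y = 3740 − 5·206 = 2710.
Output 2710 is below potential 2720, so over time expected prices fall and SRAS shifts right until Y returns to 2720.
Long run: Y = 2720 on the AD curve gives 2720 = 3740 − 5P, so P = 204.

Short run: P = 206, Y = 2710. Long run: P = 204.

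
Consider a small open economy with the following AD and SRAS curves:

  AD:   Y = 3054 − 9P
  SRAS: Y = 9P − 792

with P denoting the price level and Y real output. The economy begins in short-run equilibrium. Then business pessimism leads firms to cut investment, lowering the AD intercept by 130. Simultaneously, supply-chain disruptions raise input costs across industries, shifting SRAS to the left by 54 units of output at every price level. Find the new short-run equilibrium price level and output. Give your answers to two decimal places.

After both shocks: AD is Y = 2924 − 9P and SRAS is Y = 9P − 846.
Setting them equal: 3770 = 18P, so P = 209.44.
Substituting into AD, Y = 1039.00.

P = 209.44, Y = 1039.00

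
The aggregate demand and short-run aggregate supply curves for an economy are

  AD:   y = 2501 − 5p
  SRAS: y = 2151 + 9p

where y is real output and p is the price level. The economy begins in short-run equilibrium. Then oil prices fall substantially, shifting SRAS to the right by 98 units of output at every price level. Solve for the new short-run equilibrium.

p = 18, y = 2411

This is a positive supply shock: SRAS shifts right.
New SRAS: y = 2249 + 9p.
Set AD = SRAS: 2501 − 5p = 2249 + 9p, so 252 = 14p and p = 18.
y = 2501 − 5·18 = 2411.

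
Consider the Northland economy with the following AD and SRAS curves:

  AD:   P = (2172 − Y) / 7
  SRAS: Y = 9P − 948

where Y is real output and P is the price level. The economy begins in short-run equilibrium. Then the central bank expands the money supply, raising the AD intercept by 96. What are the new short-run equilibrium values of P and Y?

This is a positive demand shock: AD shifts right.
New AD: Y = 2268 − 7P.
Set AD = SRAS: 2268 − 7P = 9P − 948, so 3216 = 16P and P = 201.
Y = 2268 − 7·201 = 861.

P = 201, Y = 861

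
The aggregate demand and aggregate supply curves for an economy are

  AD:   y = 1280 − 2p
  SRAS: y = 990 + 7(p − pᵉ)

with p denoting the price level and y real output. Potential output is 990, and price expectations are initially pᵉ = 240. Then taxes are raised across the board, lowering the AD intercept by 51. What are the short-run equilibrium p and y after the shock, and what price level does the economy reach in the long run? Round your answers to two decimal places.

Short run: p = 213.22, y = 802.56. Long run: p = 119.50.

AD shifts left: new AD is y = 1229 − 2p. With pᵉ = 240, SRAS is y = 7p − 690.
Short run: 1229 − 2p = 7p − 690 gives 1919 = 9p, so p = 213.22 and y = 1229 − 2p = 802.56.
y = 802.56 is below potential 990; expectations adjust and SRAS shifts right until y = 990.
Long run: on the new AD curve, 990 = 1229 − 2p gives p = 119.50.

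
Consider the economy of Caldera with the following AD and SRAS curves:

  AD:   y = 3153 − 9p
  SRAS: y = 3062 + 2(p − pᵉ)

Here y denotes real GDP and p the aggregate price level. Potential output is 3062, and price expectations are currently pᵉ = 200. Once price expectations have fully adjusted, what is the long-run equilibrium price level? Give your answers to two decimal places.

Short run: with pᵉ = 200, SRAS is y = 2662 + 2p. Setting AD = SRAS gives 491 = 11p, so p = 44.64 and y = 3153 − 9p = 2751.27.
Output 2751.27 is below potential 3062, so over time expected prices fall and SRAS shifts right until y returns to 3062.
Long run: y = 3062 on the AD curve gives 3062 = 3153 − 9p, so p = 10.11.

Long-run p = 10.11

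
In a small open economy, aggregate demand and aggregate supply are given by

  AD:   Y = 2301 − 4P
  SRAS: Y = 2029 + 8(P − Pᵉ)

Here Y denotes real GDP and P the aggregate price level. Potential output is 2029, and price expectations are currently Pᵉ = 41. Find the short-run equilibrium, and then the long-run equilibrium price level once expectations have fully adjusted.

Short run: P = 50, Y = 2101. Long run: P = 68.

Short run: with Pᵉ = 41, SRAS is Y = 1701 + 8P. Setting AD = SRAS gives 600 = 12P, so P = 50 and Y = 2301 − 4·50 = 2101.
Output 2101 is above potential 2029, so over time expected prices rise and SRAS shifts left until Y returns to 2029.
Long run: Y = 2029 on the AD curve gives 2029 = 2301 − 4P, so P = 68.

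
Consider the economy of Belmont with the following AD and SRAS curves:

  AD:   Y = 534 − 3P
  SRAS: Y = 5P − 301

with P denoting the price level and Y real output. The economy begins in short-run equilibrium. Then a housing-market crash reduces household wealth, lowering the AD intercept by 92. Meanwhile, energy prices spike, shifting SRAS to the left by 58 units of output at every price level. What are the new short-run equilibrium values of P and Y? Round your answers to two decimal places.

P = 100.13, Y = 141.63

After both shocks: AD is Y = 442 − 3P and SRAS is Y = 5P − 359.
Setting them equal: 801 = 8P, so P = 100.13.
Substituting into AD, Y = 141.63.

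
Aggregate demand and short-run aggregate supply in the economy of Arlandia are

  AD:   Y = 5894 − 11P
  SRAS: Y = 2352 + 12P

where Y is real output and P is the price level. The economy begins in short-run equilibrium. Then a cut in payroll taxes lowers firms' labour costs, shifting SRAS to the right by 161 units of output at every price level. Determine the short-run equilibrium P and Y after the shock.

P = 147, Y = 4277

This is a positive supply shock: SRAS shifts right.
New SRAS: Y = 2513 + 12P.
Set AD = SRAS: 5894 − 11P = 2513 + 12P, so 3381 = 23P and P = 147.
Y = 5894 − 11·147 = 4277.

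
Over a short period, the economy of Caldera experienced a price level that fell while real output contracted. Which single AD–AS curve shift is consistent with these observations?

AD shifted left

P fell and Y fell. An AD shift moves P and Y in the same direction; an SRAS shift moves them in opposite directions.
Here P and Y moved in the same direction, so the AD curve shifted.
Since Y fell, AD shifted left.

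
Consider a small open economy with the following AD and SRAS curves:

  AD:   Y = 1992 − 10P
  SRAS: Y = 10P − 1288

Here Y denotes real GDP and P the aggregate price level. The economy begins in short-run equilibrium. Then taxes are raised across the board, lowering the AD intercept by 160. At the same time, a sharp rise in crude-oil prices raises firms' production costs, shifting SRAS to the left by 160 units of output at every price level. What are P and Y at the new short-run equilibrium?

After both shocks: AD is Y = 1832 − 10P and SRAS is Y = 10P − 1448.
Setting them equal: 3280 = 20P, so P = 164.
Y = 1832 − 10·164 = 192.

P = 164, Y = 192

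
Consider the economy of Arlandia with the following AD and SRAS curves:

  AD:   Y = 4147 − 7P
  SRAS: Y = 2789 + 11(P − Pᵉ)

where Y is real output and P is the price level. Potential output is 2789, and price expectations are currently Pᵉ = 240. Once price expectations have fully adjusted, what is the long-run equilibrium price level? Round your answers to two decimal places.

Short run: with Pᵉ = 240, SRAS is Y = 149 + 11P. Setting AD = SRAS gives 3998 = 18P, so P = 222.11 and Y = 4147 − 7P = 2592.22.
Output 2592.22 is below potential 2789, so over time expected prices fall and SRAS shifts right until Y returns to 2789.
Long run: Y = 2789 on the AD curve gives 2789 = 4147 − 7P, so P = 194.00.

Long-run P = 194.00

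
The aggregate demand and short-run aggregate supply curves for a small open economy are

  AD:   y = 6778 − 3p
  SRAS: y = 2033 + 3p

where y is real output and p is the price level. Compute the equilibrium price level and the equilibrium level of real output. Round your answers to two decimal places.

Set AD = SRAS: 6778 − 3p = 2033 + 3p, so 4745 = 6p and p = 790.83.
Substituting into AD, y = 6778 − 3p = 4405.50.

p = 790.83, y = 4405.50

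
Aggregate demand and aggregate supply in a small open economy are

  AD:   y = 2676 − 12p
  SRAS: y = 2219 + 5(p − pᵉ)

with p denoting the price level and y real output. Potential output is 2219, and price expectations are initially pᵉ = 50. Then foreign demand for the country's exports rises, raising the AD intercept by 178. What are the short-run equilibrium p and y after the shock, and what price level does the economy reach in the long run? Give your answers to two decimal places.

Short run: p = 52.06, y = 2229.29. Long run: p = 52.92.

AD shifts right: new AD is y = 2854 − 12p. With pᵉ = 50, SRAS is y = 1969 + 5p.
Short run: 2854 − 12p = 1969 + 5p gives 885 = 17p, so p = 52.06 and y = 2854 − 12p = 2229.29.
y = 2229.29 is above potential 2219; expectations adjust and SRAS shifts left until y = 2219.
Long run: on the new AD curve, 2219 = 2854 − 12p gives p = 52.92.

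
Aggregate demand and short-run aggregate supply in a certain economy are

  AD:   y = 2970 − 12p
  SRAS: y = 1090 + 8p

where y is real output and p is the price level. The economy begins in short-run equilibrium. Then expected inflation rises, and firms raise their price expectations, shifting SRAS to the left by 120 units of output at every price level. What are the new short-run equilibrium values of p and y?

p = 100, y = 1770

This is a negative supply shock: SRAS shifts left.
New SRAS: y = 970 + 8p.
Set AD = SRAS: 2970 − 12p = 970 + 8p, so 2000 = 20p and p = 100.
y = 2970 − 12·100 = 1770.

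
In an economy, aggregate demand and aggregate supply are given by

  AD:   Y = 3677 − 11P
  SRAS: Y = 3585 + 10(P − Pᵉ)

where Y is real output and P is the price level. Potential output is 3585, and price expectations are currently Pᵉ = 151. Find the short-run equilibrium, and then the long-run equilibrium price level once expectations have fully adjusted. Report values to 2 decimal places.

Short run: with Pᵉ = 151, SRAS is Y = 2075 + 10P. Setting AD = SRAS gives 1602 = 21P, so P = 76.29 and Y = 3677 − 11P = 2837.86.
Output 2837.86 is below potential 3585, so over time expected prices fall and SRAS shifts right until Y returns to 3585.
Long run: Y = 3585 on the AD curve gives 3585 = 3677 − 11P, so P = 8.36.

Short run: P = 76.29, Y = 2837.86. Long run: P = 8.36.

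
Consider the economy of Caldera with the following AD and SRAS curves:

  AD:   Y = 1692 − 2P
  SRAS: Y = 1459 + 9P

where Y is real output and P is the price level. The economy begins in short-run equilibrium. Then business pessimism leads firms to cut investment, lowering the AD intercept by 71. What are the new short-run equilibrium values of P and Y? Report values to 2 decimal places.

This is a negative demand shock: AD shifts left.
New AD: Y = 1621 − 2P.
Set AD = SRAS: 1621 − 2P = 1459 + 9P, so 162 = 11P and P = 14.73.
Substituting into AD, Y = 1591.55.

P = 14.73, Y = 1591.55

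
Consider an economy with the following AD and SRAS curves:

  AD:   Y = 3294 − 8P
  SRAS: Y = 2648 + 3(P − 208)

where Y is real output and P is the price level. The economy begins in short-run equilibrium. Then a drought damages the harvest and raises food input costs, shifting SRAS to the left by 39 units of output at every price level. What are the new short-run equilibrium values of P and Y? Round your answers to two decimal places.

P = 119.00, Y = 2342.00

This is a negative supply shock: SRAS shifts left.
New SRAS: Y = 1985 + 3P.
Set AD = SRAS: 3294 − 8P = 1985 + 3P, so 1309 = 11P and P = 119.00.
Substituting into AD, Y = 2342.00.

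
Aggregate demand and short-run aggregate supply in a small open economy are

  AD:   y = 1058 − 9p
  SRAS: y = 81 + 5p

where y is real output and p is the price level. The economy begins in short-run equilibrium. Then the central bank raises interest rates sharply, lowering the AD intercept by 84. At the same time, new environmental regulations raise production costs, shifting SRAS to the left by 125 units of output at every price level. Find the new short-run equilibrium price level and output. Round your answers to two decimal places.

After both shocks: AD is y = 974 − 9p and SRAS is y = 5p − 44.
Setting them equal: 1018 = 14p, so p = 72.71.
Substituting into AD, y = 319.57.

p = 72.71, y = 319.57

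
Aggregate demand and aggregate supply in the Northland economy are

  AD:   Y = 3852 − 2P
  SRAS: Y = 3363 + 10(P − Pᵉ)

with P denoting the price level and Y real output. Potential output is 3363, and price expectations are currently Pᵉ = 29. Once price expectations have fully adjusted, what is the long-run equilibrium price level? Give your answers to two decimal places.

Short run: with Pᵉ = 29, SRAS is Y = 3073 + 10P. Setting AD = SRAS gives 779 = 12P, so P = 64.92 and Y = 3852 − 2P = 3722.17.
Output 3722.17 is above potential 3363, so over time expected prices rise and SRAS shifts left until Y returns to 3363.
Long run: Y = 3363 on the AD curve gives 3363 = 3852 − 2P, so P = 244.50.

Long-run P = 244.50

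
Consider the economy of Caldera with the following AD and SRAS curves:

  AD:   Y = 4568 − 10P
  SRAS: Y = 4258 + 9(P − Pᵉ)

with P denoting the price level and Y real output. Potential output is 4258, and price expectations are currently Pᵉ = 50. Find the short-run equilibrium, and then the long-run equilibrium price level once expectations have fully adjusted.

Short run: P = 40, Y = 4168. Long run: P = 31.

Short run: with Pᵉ = 50, SRAS is Y = 3808 + 9P. Setting AD = SRAS gives 760 = 19P, so P = 40 and Y = 4568 − 10·40 = 4168.
Output 4168 is below potential 4258, so over time expected prices fall and SRAS shifts right until Y returns to 4258.
Long run: Y = 4258 on the AD curve gives 4258 = 4568 − 10P, so P = 31.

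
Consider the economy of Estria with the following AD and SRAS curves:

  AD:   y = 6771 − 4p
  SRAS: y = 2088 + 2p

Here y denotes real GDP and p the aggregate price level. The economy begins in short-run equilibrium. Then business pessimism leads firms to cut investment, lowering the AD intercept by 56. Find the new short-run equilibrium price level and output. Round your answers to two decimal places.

p = 771.17, y = 3630.33

This is a negative demand shock: AD shifts left.
New AD: y = 6715 − 4p.
Set AD = SRAS: 6715 − 4p = 2088 + 2p, so 4627 = 6p and p = 771.17.
Substituting into AD, y = 3630.33.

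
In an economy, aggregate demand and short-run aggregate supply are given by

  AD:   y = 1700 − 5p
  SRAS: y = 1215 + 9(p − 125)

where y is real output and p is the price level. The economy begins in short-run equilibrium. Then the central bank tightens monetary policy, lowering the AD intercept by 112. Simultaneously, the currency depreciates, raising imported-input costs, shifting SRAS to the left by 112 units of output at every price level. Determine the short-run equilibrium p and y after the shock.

p = 115, y = 1013

After both shocks: AD is y = 1588 − 5p and SRAS is y = 9p − 22.
Setting them equal: 1610 = 14p, so p = 115.
y = 1588 − 5·115 = 1013.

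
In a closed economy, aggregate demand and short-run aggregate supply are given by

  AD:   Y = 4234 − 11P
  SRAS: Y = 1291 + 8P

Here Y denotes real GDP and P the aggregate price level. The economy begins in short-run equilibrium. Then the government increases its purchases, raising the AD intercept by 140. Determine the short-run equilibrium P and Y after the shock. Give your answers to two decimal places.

P = 162.26, Y = 2589.11

This is a positive demand shock: AD shifts right.
New AD: Y = 4374 − 11P.
Set AD = SRAS: 4374 − 11P = 1291 + 8P, so 3083 = 19P and P = 162.26.
Substituting into AD, Y = 2589.11.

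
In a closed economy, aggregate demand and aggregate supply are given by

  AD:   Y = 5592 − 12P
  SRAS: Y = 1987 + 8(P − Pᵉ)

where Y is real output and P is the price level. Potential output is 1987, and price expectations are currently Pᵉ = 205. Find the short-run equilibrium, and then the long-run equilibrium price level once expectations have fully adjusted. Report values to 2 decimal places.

Short run: with Pᵉ = 205, SRAS is Y = 347 + 8P. Setting AD = SRAS gives 5245 = 20P, so P = 262.25 and Y = 5592 − 12P = 2445.00.
Output 2445.00 is above potential 1987, so over time expected prices rise and SRAS shifts left until Y returns to 1987.
Long run: Y = 1987 on the AD curve gives 1987 = 5592 − 12P, so P = 300.42.

Short run: P = 262.25, Y = 2445.00. Long run: P = 300.42.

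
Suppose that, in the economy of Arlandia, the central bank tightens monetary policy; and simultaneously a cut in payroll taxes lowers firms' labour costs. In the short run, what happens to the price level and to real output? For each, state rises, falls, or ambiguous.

The first event is a negative demand shock: AD shifts left, which by itself pushes P down and Y down.
The second is a favourable supply shock: SRAS shifts right, which by itself pushes P down and Y up.
Both shocks push P down, so P falls. The two shocks push Y in opposite directions, so the effect on Y is ambiguous.

Price level: falls; output: ambiguous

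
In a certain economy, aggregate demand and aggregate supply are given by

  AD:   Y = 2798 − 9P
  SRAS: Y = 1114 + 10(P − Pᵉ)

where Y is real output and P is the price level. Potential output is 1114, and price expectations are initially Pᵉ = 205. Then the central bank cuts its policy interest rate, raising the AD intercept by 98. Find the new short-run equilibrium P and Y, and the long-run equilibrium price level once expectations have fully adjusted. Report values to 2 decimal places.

AD shifts right: new AD is Y = 2896 − 9P. With Pᵉ = 205, SRAS is Y = 10P − 936.
Short run: 2896 − 9P = 10P − 936 gives 3832 = 19P, so P = 201.68 and Y = 2896 − 9P = 1080.84.
Y = 1080.84 is below potential 1114; expectations adjust and SRAS shifts right until Y = 1114.
Long run: on the new AD curve, 1114 = 2896 − 9P gives P = 198.00.

Short run: P = 201.68, Y = 1080.84. Long run: P = 198.00.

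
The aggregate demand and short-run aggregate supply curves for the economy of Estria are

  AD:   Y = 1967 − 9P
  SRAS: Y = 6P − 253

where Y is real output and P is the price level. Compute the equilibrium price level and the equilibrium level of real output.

P = 148, Y = 635

Set AD = SRAS: 1967 − 9P = 6P − 253, so 2220 = 15P and P = 148.
Then Y = 1967 − 9·148 = 635.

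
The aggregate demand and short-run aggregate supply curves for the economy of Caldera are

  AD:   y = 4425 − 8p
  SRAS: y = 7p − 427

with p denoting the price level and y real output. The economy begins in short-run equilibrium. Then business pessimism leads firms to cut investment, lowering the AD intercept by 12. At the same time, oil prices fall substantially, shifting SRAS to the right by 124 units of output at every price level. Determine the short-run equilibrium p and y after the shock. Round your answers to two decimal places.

After both shocks: AD is y = 4413 − 8p and SRAS is y = 7p − 303.
Setting them equal: 4716 = 15p, so p = 314.40.
Substituting into AD, y = 1897.80.

p = 314.40, y = 1897.80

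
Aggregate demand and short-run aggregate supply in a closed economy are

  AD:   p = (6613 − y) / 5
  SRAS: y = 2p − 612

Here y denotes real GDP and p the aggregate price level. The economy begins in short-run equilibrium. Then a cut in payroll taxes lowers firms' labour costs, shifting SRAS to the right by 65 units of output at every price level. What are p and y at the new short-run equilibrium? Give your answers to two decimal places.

This is a positive supply shock: SRAS shifts right.
New SRAS: y = 2p − 547.
Set AD = SRAS: 6613 − 5p = 2p − 547, so 7160 = 7p and p = 1022.86.
Substituting into AD, y = 1498.71.

p = 1022.86, y = 1498.71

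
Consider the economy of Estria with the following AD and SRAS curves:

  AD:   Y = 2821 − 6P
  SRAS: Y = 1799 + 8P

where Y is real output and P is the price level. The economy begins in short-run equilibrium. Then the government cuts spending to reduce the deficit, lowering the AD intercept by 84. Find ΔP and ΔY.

This is a negative demand shock: AD shifts left.
New AD: Y = 2737 − 6P.
Set AD = SRAS: 2737 − 6P = 1799 + 8P, so 938 = 14P and P = 67.
Y = 2737 − 6·67 = 2335.
Initially P = 73, Y = 2383, so ΔP = -6 and ΔY = -48.

ΔP = -6, ΔY = -48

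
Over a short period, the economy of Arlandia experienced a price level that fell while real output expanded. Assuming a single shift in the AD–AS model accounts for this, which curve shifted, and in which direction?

SRAS shifted right

P fell and Y rose. An AD shift moves P and Y in the same direction; an SRAS shift moves them in opposite directions.
Here P and Y moved in opposite directions, so the SRAS curve shifted.
Since Y rose, SRAS shifted right.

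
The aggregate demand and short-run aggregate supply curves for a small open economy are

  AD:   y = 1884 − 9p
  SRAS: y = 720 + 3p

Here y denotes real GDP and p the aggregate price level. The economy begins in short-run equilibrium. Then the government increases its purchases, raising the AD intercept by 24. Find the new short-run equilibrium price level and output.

p = 99, y = 1017

This is a positive demand shock: AD shifts right.
New AD: y = 1908 − 9p.
Set AD = SRAS: 1908 − 9p = 720 + 3p, so 1188 = 12p and p = 99.
y = 1908 − 9·99 = 1017.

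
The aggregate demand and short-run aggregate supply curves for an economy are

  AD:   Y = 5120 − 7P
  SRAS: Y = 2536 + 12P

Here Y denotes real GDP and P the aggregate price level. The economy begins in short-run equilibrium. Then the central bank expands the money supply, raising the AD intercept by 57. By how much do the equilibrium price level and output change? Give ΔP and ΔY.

ΔP = +3, ΔY = +36

This is a positive demand shock: AD shifts right.
New AD: Y = 5177 − 7P.
Set AD = SRAS: 5177 − 7P = 2536 + 12P, so 2641 = 19P and P = 139.
Y = 5177 − 7·139 = 4204.
Initially P = 136, Y = 4168, so ΔP = +3 and ΔY = +36.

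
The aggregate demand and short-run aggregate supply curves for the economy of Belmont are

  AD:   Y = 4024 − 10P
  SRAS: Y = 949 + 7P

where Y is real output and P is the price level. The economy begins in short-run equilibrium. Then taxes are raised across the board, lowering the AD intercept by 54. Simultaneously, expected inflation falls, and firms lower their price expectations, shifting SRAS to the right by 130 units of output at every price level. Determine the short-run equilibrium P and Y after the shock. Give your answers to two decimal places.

After both shocks: AD is Y = 3970 − 10P and SRAS is Y = 1079 + 7P.
Setting them equal: 2891 = 17P, so P = 170.06.
Substituting into AD, Y = 2269.41.

P = 170.06, Y = 2269.41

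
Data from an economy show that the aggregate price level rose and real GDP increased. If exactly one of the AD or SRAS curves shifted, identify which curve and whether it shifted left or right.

AD shifted right

P rose and Y rose. An AD shift moves P and Y in the same direction; an SRAS shift moves them in opposite directions.
Here P and Y moved in the same direction, so the AD curve shifted.
Since Y rose, AD shifted right.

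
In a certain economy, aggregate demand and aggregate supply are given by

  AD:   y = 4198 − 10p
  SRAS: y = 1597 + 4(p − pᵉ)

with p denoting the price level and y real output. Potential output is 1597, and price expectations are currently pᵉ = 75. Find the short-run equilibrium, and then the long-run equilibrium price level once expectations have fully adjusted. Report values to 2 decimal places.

Short run: p = 207.21, y = 2125.86. Long run: p = 260.10.

Short run: with pᵉ = 75, SRAS is y = 1297 + 4p. Setting AD = SRAS gives 2901 = 14p, so p = 207.21 and y = 4198 − 10p = 2125.86.
Output 2125.86 is above potential 1597, so over time expected prices rise and SRAS shifts left until y returns to 1597.
Long run: y = 1597 on the AD curve gives 1597 = 4198 − 10p, so p = 260.10.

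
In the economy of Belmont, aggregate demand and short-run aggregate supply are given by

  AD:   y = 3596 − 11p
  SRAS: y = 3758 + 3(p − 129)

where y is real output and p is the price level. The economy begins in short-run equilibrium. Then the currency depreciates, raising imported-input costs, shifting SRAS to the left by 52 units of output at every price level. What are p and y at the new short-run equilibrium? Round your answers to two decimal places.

p = 19.79, y = 3378.36

This is a negative supply shock: SRAS shifts left.
New SRAS: y = 3319 + 3p.
Set AD = SRAS: 3596 − 11p = 3319 + 3p, so 277 = 14p and p = 19.79.
Substituting into AD, y = 3378.36.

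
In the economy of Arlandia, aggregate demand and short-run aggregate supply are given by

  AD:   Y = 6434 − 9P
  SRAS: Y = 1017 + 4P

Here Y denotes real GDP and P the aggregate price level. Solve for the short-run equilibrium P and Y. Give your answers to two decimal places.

Set AD = SRAS: 6434 − 9P = 1017 + 4P, so 5417 = 13P and P = 416.69.
Substituting into AD, Y = 6434 − 9P = 2683.77.

P = 416.69, Y = 2683.77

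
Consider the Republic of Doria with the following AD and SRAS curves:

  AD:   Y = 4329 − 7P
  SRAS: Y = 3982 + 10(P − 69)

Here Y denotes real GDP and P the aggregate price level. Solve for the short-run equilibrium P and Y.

Write SRAS as Y = 3982 + 10P − 690 = 3292 + 10P.
Set AD = SRAS: 4329 − 7P = 3292 + 10P, so 1037 = 17P and P = 61.
Then Y = 4329 − 7·61 = 3902.

P = 61, Y = 3902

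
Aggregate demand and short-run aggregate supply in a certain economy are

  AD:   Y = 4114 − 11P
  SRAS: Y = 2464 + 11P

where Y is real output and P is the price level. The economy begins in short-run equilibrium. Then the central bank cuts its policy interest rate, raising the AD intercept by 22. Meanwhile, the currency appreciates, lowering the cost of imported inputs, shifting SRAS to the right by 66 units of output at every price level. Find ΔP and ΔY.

ΔP = -2, ΔY = +44

After both shocks: AD is Y = 4136 − 11P and SRAS is Y = 2530 + 11P.
Setting them equal: 1606 = 22P, so P = 73.
Y = 4136 − 11·73 = 3333.
Initially P = 75, Y = 3289, so ΔP = -2 and ΔY = +44.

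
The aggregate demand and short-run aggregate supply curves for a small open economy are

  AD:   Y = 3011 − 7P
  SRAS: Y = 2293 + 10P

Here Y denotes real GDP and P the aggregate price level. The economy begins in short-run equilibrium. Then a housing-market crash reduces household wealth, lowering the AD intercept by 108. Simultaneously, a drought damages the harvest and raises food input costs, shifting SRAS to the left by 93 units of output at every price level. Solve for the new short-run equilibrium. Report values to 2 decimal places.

After both shocks: AD is Y = 2903 − 7P and SRAS is Y = 2200 + 10P.
Setting them equal: 703 = 17P, so P = 41.35.
Substituting into AD, Y = 2613.53.

P = 41.35, Y = 2613.53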